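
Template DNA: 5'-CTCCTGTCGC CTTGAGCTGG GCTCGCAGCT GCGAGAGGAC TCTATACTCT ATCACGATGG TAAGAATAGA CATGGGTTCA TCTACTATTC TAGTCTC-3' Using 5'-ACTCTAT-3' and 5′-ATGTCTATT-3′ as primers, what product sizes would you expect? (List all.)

The forward primer ACTCTAT matches the top strand at positions 39–45, 46–52.
The reverse primer's reverse complement is AATAGACAT, matching at positions 65–73.
Each forward site pairs with the reverse site to give a product ending at position 73: sizes 35, 28 bp.

35 bp, 28 bp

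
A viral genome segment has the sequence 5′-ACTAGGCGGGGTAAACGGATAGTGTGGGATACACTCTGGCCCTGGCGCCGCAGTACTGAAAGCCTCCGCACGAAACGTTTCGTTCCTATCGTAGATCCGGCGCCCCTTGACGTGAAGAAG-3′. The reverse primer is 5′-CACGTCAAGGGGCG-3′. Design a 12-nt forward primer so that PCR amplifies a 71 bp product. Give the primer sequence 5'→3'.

The reverse primer's reverse complement CGCCCCTTGACGTG matches the template at positions 101–114, so the product ends at position 114.
A 71 bp product then starts at position 114 − 71 + 1 = 44.
The forward primer is identical to the top strand there: GGCGCCGCAGTA.

5'-GGCGCCGCAGTA-3'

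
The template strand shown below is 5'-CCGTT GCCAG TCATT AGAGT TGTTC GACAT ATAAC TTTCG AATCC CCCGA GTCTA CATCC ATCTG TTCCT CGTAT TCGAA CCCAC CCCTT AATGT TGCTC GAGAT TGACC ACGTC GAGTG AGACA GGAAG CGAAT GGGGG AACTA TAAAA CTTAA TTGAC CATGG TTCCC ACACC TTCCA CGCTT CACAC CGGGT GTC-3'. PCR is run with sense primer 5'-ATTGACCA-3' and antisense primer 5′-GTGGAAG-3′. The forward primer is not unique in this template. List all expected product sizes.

78 bp, 27 bp

The forward primer ATTGACCA matches the top strand at positions 104–111, 155–162.
The reverse primer's reverse complement is CTTCCAC, matching at positions 175–181.
Each forward site pairs with the reverse site to give a product ending at position 181: sizes 78, 27 bp.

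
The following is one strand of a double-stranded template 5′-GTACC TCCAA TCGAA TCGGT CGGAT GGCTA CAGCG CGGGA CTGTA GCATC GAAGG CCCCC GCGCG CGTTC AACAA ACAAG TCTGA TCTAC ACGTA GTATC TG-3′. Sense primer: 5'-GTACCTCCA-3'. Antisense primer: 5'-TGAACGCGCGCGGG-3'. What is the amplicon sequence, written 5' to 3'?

5'-GTACCTCCAATCGAATCGGTCGGATGGCTACAGCGCGGGACTGTAGCATCGAAGGCCCCCGCGCGCGTTCA-3'

Scanning the template, GTACCTCCA occurs at positions 1–9; this primer anneals to the bottom strand there with its 3' end pointing downstream.
The reverse primer's reverse complement is CCCGCGCGCGTTCA, which matches the template at positions 58–71.
The product is the template from position 1 through 71 (71 bp).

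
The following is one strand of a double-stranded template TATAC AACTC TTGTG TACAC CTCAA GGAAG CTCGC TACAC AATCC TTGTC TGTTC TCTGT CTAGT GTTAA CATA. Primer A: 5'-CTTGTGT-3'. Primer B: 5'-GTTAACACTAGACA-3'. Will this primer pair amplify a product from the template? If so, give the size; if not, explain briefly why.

Yes — a 62 bp product.

Primer A (CTTGTGT) matches the top strand at positions 10–16; it acts as a forward primer.
Primer B's reverse complement is TGTCTAGTGTTAAC, matching the top strand at positions 58–71; it acts as a reverse primer.
The 3' ends face each other across positions 10–71, giving a 62 bp product.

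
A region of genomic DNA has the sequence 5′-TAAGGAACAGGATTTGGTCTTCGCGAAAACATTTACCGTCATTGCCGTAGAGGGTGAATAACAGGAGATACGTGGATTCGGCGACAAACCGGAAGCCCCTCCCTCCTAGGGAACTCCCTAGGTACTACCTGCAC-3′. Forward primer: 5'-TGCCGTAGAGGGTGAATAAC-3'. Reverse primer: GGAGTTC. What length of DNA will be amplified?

The forward primer matches the template at positions 43–62.
The reverse primer's reverse complement is GAACTCC, which matches the template at positions 111–117.
The product runs from position 43 to position 117, so its length is 117 − 43 + 1 = 75 bp.

75 bp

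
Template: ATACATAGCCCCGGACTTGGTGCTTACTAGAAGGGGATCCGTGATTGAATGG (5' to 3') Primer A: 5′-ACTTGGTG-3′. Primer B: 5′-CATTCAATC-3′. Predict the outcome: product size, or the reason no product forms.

Yes — a 37 bp product.

Primer A (ACTTGGTG) matches the top strand at positions 15–22; it acts as a forward primer.
Primer B's reverse complement is GATTGAATG, matching the top strand at positions 43–51; it acts as a reverse primer.
The 3' ends face each other across positions 15–51, giving a 37 bp product.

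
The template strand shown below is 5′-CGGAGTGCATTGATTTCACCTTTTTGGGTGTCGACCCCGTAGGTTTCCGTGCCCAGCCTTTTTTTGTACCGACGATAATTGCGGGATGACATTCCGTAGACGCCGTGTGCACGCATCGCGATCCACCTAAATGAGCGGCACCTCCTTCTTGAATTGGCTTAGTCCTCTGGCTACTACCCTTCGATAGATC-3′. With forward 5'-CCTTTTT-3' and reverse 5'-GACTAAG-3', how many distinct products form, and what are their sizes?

The forward primer CCTTTTT matches the top strand at positions 19–25, 57–63.
The reverse primer's reverse complement is CTTAGTC, matching at positions 158–164.
Each forward site pairs with the reverse site to give a product ending at position 164: sizes 146, 108 bp.

Two products: 146 bp, 108 bp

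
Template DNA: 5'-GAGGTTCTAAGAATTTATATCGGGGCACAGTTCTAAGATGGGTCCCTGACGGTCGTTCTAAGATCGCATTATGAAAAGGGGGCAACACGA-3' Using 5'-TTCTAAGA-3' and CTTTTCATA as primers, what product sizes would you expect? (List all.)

The forward primer TTCTAAGA matches the top strand at positions 5–12, 31–38, 56–63.
The reverse primer's reverse complement is TATGAAAAG, matching at positions 70–78.
Each forward site pairs with the reverse site to give a product ending at position 78: sizes 74, 48, 23 bp.

74 bp, 48 bp, 23 bp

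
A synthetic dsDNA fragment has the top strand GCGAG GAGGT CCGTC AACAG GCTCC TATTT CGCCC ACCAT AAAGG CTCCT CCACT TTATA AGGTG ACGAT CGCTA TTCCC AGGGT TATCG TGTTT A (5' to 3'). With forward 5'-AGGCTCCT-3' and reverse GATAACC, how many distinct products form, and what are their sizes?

The forward primer AGGCTCCT matches the top strand at positions 19–26, 43–50.
The reverse primer's reverse complement is GGTTATC, matching at positions 83–89.
Each forward site pairs with the reverse site to give a product ending at position 89: sizes 71, 47 bp.

Two products: 71 bp, 47 bp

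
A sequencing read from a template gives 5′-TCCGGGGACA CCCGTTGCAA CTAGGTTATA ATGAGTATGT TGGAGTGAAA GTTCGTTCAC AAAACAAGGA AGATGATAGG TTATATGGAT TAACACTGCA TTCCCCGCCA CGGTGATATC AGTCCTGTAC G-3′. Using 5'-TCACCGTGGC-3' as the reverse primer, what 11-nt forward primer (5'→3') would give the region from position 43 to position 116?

5'-GAGTGAAAGTT-3'

The reverse primer's reverse complement GCCACGGTGA matches the template at positions 107–116; the product starts at position 43.
The forward primer is identical to the top strand over positions 43–53: GAGTGAAAGTT.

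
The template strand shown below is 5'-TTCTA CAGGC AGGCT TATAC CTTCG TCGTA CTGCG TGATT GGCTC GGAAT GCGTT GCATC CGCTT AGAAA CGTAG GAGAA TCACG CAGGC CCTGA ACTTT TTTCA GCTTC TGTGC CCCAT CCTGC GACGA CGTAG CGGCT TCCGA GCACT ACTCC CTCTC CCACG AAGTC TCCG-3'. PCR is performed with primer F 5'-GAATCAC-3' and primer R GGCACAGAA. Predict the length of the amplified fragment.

The forward primer matches the template at positions 78–84.
The reverse primer's reverse complement is TTCTGTGCC, which matches the template at positions 108–116.
The product runs from position 78 to position 116, so its length is 116 − 78 + 1 = 39 bp.

39 bp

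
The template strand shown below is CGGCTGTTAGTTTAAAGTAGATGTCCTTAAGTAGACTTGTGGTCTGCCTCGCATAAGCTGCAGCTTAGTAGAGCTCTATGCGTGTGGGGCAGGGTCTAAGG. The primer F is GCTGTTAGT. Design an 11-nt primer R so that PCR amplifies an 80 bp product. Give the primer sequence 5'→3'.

5'-CGCATAGAGCT-3'

The forward primer binds at positions 3–11, so an 80 bp product ends at position 3 + 80 − 1 = 82.
The reverse primer anneals to the top strand over positions 72–82, i.e. to AGCTCTATGCG.
Its sequence written 5'→3' is the reverse complement: CGCATAGAGCT.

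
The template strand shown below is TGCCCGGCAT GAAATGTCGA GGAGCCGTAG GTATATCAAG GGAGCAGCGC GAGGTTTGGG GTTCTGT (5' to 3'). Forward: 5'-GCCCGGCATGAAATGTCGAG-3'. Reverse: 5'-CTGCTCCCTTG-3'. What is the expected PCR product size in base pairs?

46 bp

Scanning the template, GCCCGGCATGAAATGTCGAG occurs at positions 2–21; this primer anneals to the bottom strand there with its 3' end pointing downstream.
Taking the reverse complement of CTGCTCCCTTG gives CAAGGGAGCAG, found at positions 37–47 on the template; the primer anneals here to the top strand with its 3' end pointing upstream.
Amplicon spans positions 2–47: 46 bp.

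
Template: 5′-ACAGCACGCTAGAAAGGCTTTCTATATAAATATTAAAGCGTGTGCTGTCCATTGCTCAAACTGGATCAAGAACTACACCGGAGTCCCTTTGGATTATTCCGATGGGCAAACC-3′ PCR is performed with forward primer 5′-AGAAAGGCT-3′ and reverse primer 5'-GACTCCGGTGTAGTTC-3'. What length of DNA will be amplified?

Scanning the template, AGAAAGGCT occurs at positions 11–19; this primer anneals to the bottom strand there with its 3' end pointing downstream.
The reverse primer's reverse complement is GAACTACACCGGAGTC, which matches the template at positions 70–85.
Amplicon spans positions 11–85: 75 bp.

75 bp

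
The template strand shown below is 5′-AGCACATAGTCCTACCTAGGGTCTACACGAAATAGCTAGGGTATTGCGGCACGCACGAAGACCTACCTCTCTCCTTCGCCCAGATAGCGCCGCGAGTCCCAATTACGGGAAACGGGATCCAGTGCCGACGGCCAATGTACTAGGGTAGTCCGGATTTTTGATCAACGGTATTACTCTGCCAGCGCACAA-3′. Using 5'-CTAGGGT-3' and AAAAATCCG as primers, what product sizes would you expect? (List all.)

144 bp, 124 bp, 20 bp

The forward primer CTAGGGT matches the top strand at positions 16–22, 36–42, 140–146.
The reverse primer's reverse complement is CGGATTTTT, matching at positions 151–159.
Each forward site pairs with the reverse site to give a product ending at position 159: sizes 144, 124, 20 bp.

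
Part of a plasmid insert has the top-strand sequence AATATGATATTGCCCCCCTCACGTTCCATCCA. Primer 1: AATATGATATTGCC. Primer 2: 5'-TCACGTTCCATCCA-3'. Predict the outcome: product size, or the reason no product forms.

No product — both primers anneal to the same strand and extend in the same direction.

Primer 1 (AATATGATATTGCC) matches the top strand at positions 1–14 (3' end points downstream).
Primer 2 (TCACGTTCCATCCA) also matches the top strand directly, at positions 19–32 — its reverse complement TGGATGGAACGTGA is not present.
Both primers anneal to the bottom strand with 3' ends pointing the same way, so neither can prime synthesis back toward the other.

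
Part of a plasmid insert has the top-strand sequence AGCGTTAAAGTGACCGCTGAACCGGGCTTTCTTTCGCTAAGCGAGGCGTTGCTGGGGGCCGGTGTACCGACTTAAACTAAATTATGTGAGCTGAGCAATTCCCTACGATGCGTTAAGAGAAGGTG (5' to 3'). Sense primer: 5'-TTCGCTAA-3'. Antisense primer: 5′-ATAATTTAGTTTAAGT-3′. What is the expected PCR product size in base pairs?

53 bp

Scanning the template, TTCGCTAA occurs at positions 33–40; this primer anneals to the bottom strand there with its 3' end pointing downstream.
Taking the reverse complement of ATAATTTAGTTTAAGT gives ACTTAAACTAAATTAT, found at positions 70–85 on the template; the primer anneals here to the top strand with its 3' end pointing upstream.
Amplicon spans positions 33–85: 53 bp.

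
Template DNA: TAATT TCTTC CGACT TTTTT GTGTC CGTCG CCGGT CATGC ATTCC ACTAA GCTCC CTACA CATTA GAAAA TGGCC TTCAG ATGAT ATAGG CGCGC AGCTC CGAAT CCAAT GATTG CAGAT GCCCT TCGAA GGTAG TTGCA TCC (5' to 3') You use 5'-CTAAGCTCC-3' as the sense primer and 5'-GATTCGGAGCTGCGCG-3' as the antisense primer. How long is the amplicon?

The forward primer matches the template at positions 47–55.
Reverse complement of the reverse primer: CGCGCAGCTCCGAATC. This occurs on the top strand at positions 91–106.
Product length = (reverse-primer end) − (forward-primer start) + 1 = 106 − 47 + 1 = 60 bp.

60 bp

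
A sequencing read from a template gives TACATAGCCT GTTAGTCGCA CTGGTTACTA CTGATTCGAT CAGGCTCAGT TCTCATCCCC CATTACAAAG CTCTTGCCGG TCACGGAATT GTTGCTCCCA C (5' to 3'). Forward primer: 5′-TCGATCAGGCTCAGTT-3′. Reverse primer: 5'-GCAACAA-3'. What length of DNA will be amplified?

Forward primer TCGATCAGGCTCAGTT is found on the top strand at positions 36–51.
Reverse complement of the reverse primer: TTGTTGC. This occurs on the top strand at positions 89–95.
Product length = (reverse-primer end) − (forward-primer start) + 1 = 95 − 36 + 1 = 60 bp.

60 bp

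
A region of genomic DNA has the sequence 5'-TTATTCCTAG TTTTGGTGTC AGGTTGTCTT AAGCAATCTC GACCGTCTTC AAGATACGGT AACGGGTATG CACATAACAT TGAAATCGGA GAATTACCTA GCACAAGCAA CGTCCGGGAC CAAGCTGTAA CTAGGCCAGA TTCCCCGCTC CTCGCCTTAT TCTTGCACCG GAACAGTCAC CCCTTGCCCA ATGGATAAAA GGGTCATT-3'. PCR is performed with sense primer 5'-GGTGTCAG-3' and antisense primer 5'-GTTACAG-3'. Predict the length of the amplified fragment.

117 bp

The forward primer matches the template at positions 15–22.
The reverse primer's reverse complement is CTGTAAC, which matches the template at positions 125–131.
Amplicon spans positions 15–131: 117 bp.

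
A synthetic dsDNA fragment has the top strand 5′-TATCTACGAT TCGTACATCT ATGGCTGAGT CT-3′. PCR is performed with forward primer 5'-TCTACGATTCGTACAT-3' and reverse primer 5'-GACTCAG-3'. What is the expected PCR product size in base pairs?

Forward primer TCTACGATTCGTACAT is found on the top strand at positions 3–18.
The reverse primer's reverse complement is CTGAGTC, which matches the template at positions 25–31.
Amplicon spans positions 3–31: 29 bp.

29 bp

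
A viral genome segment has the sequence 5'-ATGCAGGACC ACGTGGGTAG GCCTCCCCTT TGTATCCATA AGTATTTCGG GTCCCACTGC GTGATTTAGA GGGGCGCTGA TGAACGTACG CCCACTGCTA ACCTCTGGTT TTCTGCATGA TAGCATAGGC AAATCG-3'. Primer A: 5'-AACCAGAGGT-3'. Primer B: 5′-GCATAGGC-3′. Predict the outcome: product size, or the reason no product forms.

No product — the primers' 3' ends point away from each other.

Primer A (AACCAGAGGT) has reverse complement ACCTCTGGTT, which matches the top strand at positions 101–110; primer A anneals to the top strand there with its 3' end pointing upstream toward position 101.
Primer B (GCATAGGC) matches the top strand directly at positions 123–130; it anneals to the bottom strand with its 3' end pointing downstream toward position 130.
The 3' ends diverge (primer A extends toward position 1, primer B toward position 136), so the primers never converge on a shared product.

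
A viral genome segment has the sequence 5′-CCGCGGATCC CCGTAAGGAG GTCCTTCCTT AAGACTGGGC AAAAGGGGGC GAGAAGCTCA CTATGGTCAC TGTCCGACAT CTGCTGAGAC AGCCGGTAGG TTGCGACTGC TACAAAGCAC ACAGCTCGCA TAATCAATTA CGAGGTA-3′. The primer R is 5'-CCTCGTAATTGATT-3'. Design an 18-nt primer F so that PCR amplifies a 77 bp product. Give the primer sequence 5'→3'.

5'-ACTGTCCGACATCTGCTG-3'

The reverse primer's reverse complement AATCAATTACGAGG matches the template at positions 132–145, so the product ends at position 145.
A 77 bp product then starts at position 145 − 77 + 1 = 69.
The forward primer is identical to the top strand there: ACTGTCCGACATCTGCTG.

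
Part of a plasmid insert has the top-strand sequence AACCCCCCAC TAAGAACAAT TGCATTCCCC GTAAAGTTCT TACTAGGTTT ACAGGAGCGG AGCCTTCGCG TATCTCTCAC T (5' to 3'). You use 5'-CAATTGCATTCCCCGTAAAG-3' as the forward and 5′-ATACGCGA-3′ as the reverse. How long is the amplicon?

57 bp

Scanning the template, CAATTGCATTCCCCGTAAAG occurs at positions 17–36; this primer anneals to the bottom strand there with its 3' end pointing downstream.
Reverse complement of the reverse primer: TCGCGTAT. This occurs on the top strand at positions 66–73.
The product runs from position 17 to position 73, so its length is 73 − 17 + 1 = 57 bp.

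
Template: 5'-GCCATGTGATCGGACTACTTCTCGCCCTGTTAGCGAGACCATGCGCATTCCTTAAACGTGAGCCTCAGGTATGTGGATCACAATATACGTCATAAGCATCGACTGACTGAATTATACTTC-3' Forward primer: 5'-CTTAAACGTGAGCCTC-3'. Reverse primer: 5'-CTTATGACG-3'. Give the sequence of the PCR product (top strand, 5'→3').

Forward primer CTTAAACGTGAGCCTC is found on the top strand at positions 51–66.
Reverse complement of the reverse primer: CGTCATAAG. This occurs on the top strand at positions 88–96.
The product is the template from position 51 through 96 (46 bp).

5'-CTTAAACGTGAGCCTCAGGTATGTGGATCACAATATACGTCATAAG-3'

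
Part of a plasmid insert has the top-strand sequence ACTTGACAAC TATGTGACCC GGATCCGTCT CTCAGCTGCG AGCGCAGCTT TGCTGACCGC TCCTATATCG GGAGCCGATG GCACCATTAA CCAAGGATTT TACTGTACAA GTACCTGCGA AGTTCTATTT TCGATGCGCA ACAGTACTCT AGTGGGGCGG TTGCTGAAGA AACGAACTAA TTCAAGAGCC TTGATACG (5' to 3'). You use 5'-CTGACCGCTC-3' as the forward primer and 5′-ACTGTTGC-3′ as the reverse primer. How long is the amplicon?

The forward primer matches the template at positions 53–62.
Reverse complement of the reverse primer: GCAACAGT. This occurs on the top strand at positions 138–145.
Product length = (reverse-primer end) − (forward-primer start) + 1 = 145 − 53 + 1 = 93 bp.

93 bp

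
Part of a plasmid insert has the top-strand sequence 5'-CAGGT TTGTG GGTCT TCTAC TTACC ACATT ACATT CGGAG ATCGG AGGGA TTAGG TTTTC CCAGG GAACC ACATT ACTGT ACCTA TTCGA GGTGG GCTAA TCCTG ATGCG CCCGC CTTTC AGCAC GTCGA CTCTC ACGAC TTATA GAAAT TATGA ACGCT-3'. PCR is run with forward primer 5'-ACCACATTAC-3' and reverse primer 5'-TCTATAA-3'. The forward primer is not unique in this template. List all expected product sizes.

The forward primer ACCACATTAC matches the top strand at positions 23–32, 68–77.
The reverse primer's reverse complement is TTATAGA, matching at positions 141–147.
Each forward site pairs with the reverse site to give a product ending at position 147: sizes 125, 80 bp.

125 bp, 80 bp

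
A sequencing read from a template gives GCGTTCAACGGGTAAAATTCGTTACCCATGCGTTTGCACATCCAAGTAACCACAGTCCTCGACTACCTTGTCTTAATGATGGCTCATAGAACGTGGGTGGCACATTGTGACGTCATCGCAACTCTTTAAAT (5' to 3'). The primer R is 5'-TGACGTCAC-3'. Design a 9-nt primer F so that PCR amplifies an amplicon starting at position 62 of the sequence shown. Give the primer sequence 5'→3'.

5'-ACTACCTTG-3'

The reverse primer's reverse complement GTGACGTCA matches the template at positions 107–115; the product starts at position 62.
The forward primer is identical to the top strand over positions 62–70: ACTACCTTG.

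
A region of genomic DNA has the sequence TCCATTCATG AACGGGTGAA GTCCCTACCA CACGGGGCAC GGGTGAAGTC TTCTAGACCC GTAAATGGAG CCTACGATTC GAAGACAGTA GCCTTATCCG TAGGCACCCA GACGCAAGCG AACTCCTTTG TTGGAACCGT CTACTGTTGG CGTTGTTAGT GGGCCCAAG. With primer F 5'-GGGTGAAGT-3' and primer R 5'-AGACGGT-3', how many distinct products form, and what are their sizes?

Two products: 129 bp, 102 bp

The forward primer GGGTGAAGT matches the top strand at positions 14–22, 41–49.
The reverse primer's reverse complement is ACCGTCT, matching at positions 136–142.
Each forward site pairs with the reverse site to give a product ending at position 142: sizes 129, 102 bp.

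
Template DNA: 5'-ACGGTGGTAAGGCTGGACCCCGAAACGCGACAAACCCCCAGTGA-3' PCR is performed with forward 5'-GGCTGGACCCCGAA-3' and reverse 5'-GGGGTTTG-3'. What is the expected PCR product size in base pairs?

Forward primer GGCTGGACCCCGAA is found on the top strand at positions 11–24.
Taking the reverse complement of GGGGTTTG gives CAAACCCC, found at positions 31–38 on the template; the primer anneals here to the top strand with its 3' end pointing upstream.
Product length = (reverse-primer end) − (forward-primer start) + 1 = 38 − 11 + 1 = 28 bp.

28 bp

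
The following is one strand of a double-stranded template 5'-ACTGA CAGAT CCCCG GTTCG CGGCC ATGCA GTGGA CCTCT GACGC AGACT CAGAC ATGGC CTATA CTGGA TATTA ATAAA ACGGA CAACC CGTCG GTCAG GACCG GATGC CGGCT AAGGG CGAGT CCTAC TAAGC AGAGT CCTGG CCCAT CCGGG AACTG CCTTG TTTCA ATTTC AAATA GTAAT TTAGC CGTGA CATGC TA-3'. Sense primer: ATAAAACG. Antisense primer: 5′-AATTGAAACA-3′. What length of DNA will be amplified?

Scanning the template, ATAAAACG occurs at positions 76–83; this primer anneals to the bottom strand there with its 3' end pointing downstream.
Taking the reverse complement of AATTGAAACA gives TGTTTCAATT, found at positions 164–173 on the template; the primer anneals here to the top strand with its 3' end pointing upstream.
The product runs from position 76 to position 173, so its length is 173 − 76 + 1 = 98 bp.

98 bp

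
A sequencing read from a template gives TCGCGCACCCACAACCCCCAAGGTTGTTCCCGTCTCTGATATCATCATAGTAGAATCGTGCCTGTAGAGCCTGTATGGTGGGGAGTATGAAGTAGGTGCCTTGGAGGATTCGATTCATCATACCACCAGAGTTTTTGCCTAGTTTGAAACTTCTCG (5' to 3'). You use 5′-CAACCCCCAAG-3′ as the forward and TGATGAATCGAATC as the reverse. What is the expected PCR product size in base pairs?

The forward primer matches the template at positions 12–22.
Reverse complement of the reverse primer: GATTCGATTCATCA. This occurs on the top strand at positions 107–120.
Product length = (reverse-primer end) − (forward-primer start) + 1 = 120 − 12 + 1 = 109 bp.

109 bp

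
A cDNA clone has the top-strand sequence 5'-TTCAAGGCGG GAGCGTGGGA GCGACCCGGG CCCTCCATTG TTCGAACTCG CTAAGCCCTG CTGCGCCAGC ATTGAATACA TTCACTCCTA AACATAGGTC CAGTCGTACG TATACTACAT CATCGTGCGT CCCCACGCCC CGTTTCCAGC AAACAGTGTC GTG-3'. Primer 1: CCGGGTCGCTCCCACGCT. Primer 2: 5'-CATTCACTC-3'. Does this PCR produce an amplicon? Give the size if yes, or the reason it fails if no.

Primer 1 (CCGGGTCGCTCCCACGCT) has reverse complement AGCGTGGGAGCGACCCGG, which matches the top strand at positions 12–29; primer 1 anneals to the top strand there with its 3' end pointing upstream toward position 12.
Primer 2 (CATTCACTC) matches the top strand directly at positions 79–87; it anneals to the bottom strand with its 3' end pointing downstream toward position 87.
The 3' ends diverge (primer 1 extends toward position 1, primer 2 toward position 163), so the primers never converge on a shared product.

No product — the primers' 3' ends point away from each other.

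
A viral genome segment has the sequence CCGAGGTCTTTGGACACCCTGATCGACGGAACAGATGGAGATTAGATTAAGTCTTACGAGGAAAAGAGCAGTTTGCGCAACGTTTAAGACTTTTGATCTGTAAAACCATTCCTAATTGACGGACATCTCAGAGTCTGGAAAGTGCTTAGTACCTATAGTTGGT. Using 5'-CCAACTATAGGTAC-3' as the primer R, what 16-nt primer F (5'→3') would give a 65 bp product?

The reverse primer's reverse complement GTACCTATAGTTGG matches the template at positions 149–162, so the product ends at position 162.
A 65 bp product then starts at position 162 − 65 + 1 = 98.
The forward primer is identical to the top strand there: CTGTAAAACCATTCCT.

5'-CTGTAAAACCATTCCT-3'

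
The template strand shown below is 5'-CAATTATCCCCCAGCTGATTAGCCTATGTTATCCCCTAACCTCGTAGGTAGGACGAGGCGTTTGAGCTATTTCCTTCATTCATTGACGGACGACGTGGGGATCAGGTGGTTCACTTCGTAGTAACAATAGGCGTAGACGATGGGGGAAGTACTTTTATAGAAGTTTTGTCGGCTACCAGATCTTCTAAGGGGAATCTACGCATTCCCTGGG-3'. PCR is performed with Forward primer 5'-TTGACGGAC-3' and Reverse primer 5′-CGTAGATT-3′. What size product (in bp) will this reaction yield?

118 bp

Scanning the template, TTGACGGAC occurs at positions 83–91; this primer anneals to the bottom strand there with its 3' end pointing downstream.
Reverse complement of the reverse primer: AATCTACG. This occurs on the top strand at positions 193–200.
Amplicon spans positions 83–200: 118 bp.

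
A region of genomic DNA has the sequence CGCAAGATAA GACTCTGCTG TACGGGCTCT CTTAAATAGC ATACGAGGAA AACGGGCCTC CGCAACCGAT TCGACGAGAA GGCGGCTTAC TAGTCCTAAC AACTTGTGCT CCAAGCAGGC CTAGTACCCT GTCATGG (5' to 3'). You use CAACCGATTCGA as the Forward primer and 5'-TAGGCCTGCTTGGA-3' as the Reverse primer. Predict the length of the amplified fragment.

Forward primer CAACCGATTCGA is found on the top strand at positions 63–74.
Taking the reverse complement of TAGGCCTGCTTGGA gives TCCAAGCAGGCCTA, found at positions 110–123 on the template; the primer anneals here to the top strand with its 3' end pointing upstream.
The product runs from position 63 to position 123, so its length is 123 − 63 + 1 = 61 bp.

61 bp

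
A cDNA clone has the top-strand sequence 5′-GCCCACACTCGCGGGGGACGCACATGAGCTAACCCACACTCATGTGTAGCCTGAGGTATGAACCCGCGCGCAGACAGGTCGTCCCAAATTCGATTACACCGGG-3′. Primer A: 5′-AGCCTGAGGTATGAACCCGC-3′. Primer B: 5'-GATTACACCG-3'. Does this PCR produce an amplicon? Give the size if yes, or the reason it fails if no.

No product — both primers anneal to the same strand and extend in the same direction.

Primer A (AGCCTGAGGTATGAACCCGC) matches the top strand at positions 48–67 (3' end points downstream).
Primer B (GATTACACCG) also matches the top strand directly, at positions 92–101 — its reverse complement CGGTGTAATC is not present.
Both primers anneal to the bottom strand with 3' ends pointing the same way, so neither can prime synthesis back toward the other.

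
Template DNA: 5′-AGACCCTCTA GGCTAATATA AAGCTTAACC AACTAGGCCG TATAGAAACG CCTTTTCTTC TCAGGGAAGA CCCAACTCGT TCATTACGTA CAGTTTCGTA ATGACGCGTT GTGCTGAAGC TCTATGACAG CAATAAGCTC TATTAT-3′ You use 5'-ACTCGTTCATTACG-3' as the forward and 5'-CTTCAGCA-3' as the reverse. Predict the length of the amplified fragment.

Scanning the template, ACTCGTTCATTACG occurs at positions 75–88; this primer anneals to the bottom strand there with its 3' end pointing downstream.
Reverse complement of the reverse primer: TGCTGAAG. This occurs on the top strand at positions 112–119.
Amplicon spans positions 75–119: 45 bp.

45 bp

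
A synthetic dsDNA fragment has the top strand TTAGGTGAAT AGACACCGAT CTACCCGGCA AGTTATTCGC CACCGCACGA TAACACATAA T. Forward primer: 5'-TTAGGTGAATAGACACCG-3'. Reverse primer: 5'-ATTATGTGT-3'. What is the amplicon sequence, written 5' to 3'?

Forward primer TTAGGTGAATAGACACCG is found on the top strand at positions 1–18.
The reverse primer's reverse complement is ACACATAAT, which matches the template at positions 53–61.
The product is the template from position 1 through 61 (61 bp).

5'-TTAGGTGAATAGACACCGATCTACCCGGCAAGTTATTCGCCACCGCACGATAACACATAAT-3'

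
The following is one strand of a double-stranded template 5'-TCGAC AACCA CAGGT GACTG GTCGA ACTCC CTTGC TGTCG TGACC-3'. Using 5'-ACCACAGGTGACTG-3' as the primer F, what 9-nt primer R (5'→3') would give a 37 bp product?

The forward primer binds at positions 7–20, so a 37 bp product ends at position 7 + 37 − 1 = 43.
The reverse primer anneals to the top strand over positions 35–43, i.e. to CTGTCGTGA.
Its sequence written 5'→3' is the reverse complement: TCACGACAG.

5'-TCACGACAG-3'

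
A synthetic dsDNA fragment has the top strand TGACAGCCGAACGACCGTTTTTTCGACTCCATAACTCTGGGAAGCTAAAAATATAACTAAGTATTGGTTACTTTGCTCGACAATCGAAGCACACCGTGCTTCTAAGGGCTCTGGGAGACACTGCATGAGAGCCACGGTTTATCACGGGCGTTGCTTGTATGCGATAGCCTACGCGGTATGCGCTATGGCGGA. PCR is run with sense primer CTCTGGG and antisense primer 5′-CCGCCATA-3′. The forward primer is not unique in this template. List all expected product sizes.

The forward primer CTCTGGG matches the top strand at positions 35–41, 109–115.
The reverse primer's reverse complement is TATGGCGG, matching at positions 184–191.
Each forward site pairs with the reverse site to give a product ending at position 191: sizes 157, 83 bp.

157 bp, 83 bp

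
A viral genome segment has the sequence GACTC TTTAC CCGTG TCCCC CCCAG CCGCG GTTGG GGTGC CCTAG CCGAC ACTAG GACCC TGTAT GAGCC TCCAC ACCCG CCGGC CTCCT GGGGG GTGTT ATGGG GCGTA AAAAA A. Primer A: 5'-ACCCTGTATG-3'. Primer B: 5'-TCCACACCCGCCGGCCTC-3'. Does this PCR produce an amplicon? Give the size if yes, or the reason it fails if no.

Primer A (ACCCTGTATG) matches the top strand at positions 57–66 (3' end points downstream).
Primer B (TCCACACCCGCCGGCCTC) also matches the top strand directly, at positions 71–88 — its reverse complement GAGGCCGGCGGGTGTGGA is not present.
Both primers anneal to the bottom strand with 3' ends pointing the same way, so neither can prime synthesis back toward the other.

No product — both primers anneal to the same strand and extend in the same direction.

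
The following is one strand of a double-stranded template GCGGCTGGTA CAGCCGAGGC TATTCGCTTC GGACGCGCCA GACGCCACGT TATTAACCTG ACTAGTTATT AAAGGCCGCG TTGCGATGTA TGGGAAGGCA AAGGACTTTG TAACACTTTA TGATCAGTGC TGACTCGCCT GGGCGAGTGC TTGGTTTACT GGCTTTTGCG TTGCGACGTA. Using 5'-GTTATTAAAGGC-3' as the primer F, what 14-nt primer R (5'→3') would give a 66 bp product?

5'-GCACTGATCATAAA-3'

The forward primer binds at positions 65–76, so a 66 bp product ends at position 65 + 66 − 1 = 130.
The reverse primer anneals to the top strand over positions 117–130, i.e. to TTTATGATCAGTGC.
Its sequence written 5'→3' is the reverse complement: GCACTGATCATAAA.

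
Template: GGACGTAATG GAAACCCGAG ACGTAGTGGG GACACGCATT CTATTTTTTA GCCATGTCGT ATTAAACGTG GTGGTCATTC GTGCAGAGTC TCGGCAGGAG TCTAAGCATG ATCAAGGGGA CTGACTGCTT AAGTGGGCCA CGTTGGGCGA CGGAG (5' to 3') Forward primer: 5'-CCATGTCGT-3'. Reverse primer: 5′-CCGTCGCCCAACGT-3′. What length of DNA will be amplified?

The forward primer matches the template at positions 52–60.
Taking the reverse complement of CCGTCGCCCAACGT gives ACGTTGGGCGACGG, found at positions 140–153 on the template; the primer anneals here to the top strand with its 3' end pointing upstream.
Product length = (reverse-primer end) − (forward-primer start) + 1 = 153 − 52 + 1 = 102 bp.

102 bp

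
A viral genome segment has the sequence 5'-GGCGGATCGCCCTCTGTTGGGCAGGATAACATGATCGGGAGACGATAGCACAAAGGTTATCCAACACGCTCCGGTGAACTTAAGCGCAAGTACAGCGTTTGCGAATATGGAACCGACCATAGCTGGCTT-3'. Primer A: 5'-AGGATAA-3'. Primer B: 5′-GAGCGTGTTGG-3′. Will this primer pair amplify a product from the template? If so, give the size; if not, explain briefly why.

Primer A (AGGATAA) matches the top strand at positions 23–29; it acts as a forward primer.
Primer B's reverse complement is CCAACACGCTC, matching the top strand at positions 61–71; it acts as a reverse primer.
The 3' ends face each other across positions 23–71, giving a 49 bp product.

Yes — a 49 bp product.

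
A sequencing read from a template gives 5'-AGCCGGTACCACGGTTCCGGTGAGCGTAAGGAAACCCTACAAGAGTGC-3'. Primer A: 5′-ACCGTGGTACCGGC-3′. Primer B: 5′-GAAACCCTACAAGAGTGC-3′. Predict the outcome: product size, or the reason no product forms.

No product — the primers' 3' ends point away from each other.

Primer A (ACCGTGGTACCGGC) has reverse complement GCCGGTACCACGGT, which matches the top strand at positions 2–15; primer A anneals to the top strand there with its 3' end pointing upstream toward position 2.
Primer B (GAAACCCTACAAGAGTGC) matches the top strand directly at positions 31–48; it anneals to the bottom strand with its 3' end pointing downstream toward position 48.
The 3' ends diverge (primer A extends toward position 1, primer B toward position 48), so the primers never converge on a shared product.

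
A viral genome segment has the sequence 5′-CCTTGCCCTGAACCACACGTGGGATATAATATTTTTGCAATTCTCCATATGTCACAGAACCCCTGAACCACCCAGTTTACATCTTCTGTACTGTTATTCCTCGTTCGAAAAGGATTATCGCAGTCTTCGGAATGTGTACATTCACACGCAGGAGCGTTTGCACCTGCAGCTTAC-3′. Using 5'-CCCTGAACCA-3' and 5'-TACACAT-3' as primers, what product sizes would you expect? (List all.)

The forward primer CCCTGAACCA matches the top strand at positions 6–15, 61–70.
The reverse primer's reverse complement is ATGTGTA, matching at positions 132–138.
Each forward site pairs with the reverse site to give a product ending at position 138: sizes 133, 78 bp.

133 bp, 78 bp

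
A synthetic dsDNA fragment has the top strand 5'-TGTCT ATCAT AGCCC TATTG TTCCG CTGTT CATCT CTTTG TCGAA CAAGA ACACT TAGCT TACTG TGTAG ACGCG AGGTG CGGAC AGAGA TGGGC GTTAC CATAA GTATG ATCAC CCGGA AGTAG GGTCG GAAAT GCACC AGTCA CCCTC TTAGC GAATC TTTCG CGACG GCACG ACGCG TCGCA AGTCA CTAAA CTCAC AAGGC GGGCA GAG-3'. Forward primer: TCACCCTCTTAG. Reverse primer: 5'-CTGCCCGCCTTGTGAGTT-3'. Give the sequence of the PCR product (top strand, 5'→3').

5'-TCACCCTCTTAGCGAATCTTTCGCGACGGCACGACGCGTCGCAAGTCACTAAACTCACAAGGCGGGCAG-3'

Forward primer TCACCCTCTTAG is found on the top strand at positions 143–154.
Reverse complement of the reverse primer: AACTCACAAGGCGGGCAG. This occurs on the top strand at positions 194–211.
The product is the template from position 143 through 211 (69 bp).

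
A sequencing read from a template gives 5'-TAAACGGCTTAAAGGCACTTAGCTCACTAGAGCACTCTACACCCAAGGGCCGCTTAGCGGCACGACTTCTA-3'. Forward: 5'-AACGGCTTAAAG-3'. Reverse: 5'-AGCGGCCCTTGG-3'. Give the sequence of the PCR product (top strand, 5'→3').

Scanning the template, AACGGCTTAAAG occurs at positions 3–14; this primer anneals to the bottom strand there with its 3' end pointing downstream.
Reverse complement of the reverse primer: CCAAGGGCCGCT. This occurs on the top strand at positions 43–54.
The product is the template from position 3 through 54 (52 bp).

5'-AACGGCTTAAAGGCACTTAGCTCACTAGAGCACTCTACACCCAAGGGCCGCT-3'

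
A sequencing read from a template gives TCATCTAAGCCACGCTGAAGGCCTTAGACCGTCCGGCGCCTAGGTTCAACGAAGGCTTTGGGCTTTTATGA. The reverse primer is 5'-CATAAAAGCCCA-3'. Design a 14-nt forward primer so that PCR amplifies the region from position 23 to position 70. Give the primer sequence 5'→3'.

5'-CTTAGACCGTCCGG-3'

The reverse primer's reverse complement TGGGCTTTTATG matches the template at positions 59–70; the product starts at position 23.
The forward primer is identical to the top strand over positions 23–36: CTTAGACCGTCCGG.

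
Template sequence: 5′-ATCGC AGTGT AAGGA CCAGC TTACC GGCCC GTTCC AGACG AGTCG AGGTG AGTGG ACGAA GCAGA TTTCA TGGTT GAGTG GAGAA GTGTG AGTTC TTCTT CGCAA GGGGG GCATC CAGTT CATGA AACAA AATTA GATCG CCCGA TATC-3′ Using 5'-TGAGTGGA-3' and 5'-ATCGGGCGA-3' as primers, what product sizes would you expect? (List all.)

The forward primer TGAGTGGA matches the top strand at positions 49–56, 75–82.
The reverse primer's reverse complement is TCGCCCGAT, matching at positions 138–146.
Each forward site pairs with the reverse site to give a product ending at position 146: sizes 98, 72 bp.

98 bp, 72 bp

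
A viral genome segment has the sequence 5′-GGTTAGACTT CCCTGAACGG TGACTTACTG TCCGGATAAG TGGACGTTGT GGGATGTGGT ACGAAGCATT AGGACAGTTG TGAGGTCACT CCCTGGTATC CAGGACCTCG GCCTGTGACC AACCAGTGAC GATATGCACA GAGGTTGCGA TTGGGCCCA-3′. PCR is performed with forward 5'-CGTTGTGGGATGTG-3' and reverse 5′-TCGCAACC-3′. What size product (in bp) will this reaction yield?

106 bp

Forward primer CGTTGTGGGATGTG is found on the top strand at positions 45–58.
The reverse primer's reverse complement is GGTTGCGA, which matches the template at positions 143–150.
The product runs from position 45 to position 150, so its length is 150 − 45 + 1 = 106 bp.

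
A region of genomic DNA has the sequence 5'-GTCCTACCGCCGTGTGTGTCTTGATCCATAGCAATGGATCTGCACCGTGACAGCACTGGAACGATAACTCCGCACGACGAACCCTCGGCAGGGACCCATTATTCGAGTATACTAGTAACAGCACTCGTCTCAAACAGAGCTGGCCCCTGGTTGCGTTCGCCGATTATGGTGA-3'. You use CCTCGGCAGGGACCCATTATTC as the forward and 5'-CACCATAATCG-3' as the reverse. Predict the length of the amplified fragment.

The forward primer matches the template at positions 83–104.
Taking the reverse complement of CACCATAATCG gives CGATTATGGTG, found at positions 161–171 on the template; the primer anneals here to the top strand with its 3' end pointing upstream.
Amplicon spans positions 83–171: 89 bp.

89 bp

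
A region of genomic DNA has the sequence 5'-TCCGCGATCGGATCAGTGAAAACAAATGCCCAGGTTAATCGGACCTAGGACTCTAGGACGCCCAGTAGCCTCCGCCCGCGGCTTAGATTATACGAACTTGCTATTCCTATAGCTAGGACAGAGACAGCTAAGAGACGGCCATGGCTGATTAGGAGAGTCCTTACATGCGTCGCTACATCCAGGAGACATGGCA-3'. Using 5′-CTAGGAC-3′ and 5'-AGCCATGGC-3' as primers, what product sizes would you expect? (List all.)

The forward primer CTAGGAC matches the top strand at positions 45–51, 53–59, 113–119.
The reverse primer's reverse complement is GCCATGGCT, matching at positions 138–146.
Each forward site pairs with the reverse site to give a product ending at position 146: sizes 102, 94, 34 bp.

102 bp, 94 bp, 34 bp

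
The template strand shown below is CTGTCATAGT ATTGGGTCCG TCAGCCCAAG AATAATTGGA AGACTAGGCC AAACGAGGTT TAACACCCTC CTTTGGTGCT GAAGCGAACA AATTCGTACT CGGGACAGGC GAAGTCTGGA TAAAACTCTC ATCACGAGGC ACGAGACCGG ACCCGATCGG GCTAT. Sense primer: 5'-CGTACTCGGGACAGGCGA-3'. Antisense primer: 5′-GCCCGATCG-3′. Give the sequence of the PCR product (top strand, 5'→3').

The forward primer matches the template at positions 95–112.
The reverse primer's reverse complement is CGATCGGGC, which matches the template at positions 154–162.
The product is the template from position 95 through 162 (68 bp).

5'-CGTACTCGGGACAGGCGAAGTCTGGATAAAACTCTCATCACGAGGCACGAGACCGGACCCGATCGGGC-3'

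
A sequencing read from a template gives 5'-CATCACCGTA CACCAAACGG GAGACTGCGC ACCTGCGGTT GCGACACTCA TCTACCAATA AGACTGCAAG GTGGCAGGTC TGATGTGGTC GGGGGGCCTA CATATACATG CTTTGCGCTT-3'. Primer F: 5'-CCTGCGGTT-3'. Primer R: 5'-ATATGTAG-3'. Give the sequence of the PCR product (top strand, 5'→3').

Forward primer CCTGCGGTT is found on the top strand at positions 32–40.
Taking the reverse complement of ATATGTAG gives CTACATAT, found at positions 98–105 on the template; the primer anneals here to the top strand with its 3' end pointing upstream.
The product is the template from position 32 through 105 (74 bp).

5'-CCTGCGGTTGCGACACTCATCTACCAATAAGACTGCAAGGTGGCAGGTCTGATGTGGTCGGGGGGCCTACATAT-3'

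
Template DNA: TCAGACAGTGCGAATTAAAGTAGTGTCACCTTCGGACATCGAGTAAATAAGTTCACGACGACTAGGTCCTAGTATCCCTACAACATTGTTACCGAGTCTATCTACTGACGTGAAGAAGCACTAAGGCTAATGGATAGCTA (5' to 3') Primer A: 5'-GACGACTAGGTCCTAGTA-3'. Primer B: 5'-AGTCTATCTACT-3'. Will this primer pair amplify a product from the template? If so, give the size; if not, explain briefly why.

No product — both primers anneal to the same strand and extend in the same direction.

Primer A (GACGACTAGGTCCTAGTA) matches the top strand at positions 57–74 (3' end points downstream).
Primer B (AGTCTATCTACT) also matches the top strand directly, at positions 95–106 — its reverse complement AGTAGATAGACT is not present.
Both primers anneal to the bottom strand with 3' ends pointing the same way, so neither can prime synthesis back toward the other.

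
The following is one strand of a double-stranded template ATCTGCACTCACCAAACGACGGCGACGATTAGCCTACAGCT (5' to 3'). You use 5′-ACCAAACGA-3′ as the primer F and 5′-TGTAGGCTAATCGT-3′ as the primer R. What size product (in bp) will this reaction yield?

Forward primer ACCAAACGA is found on the top strand at positions 11–19.
Taking the reverse complement of TGTAGGCTAATCGT gives ACGATTAGCCTACA, found at positions 25–38 on the template; the primer anneals here to the top strand with its 3' end pointing upstream.
The product runs from position 11 to position 38, so its length is 38 − 11 + 1 = 28 bp.

28 bp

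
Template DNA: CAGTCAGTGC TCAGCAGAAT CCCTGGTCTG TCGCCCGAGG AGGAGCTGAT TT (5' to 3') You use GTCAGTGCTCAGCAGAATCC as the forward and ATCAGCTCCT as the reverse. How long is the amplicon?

The forward primer matches the template at positions 3–22.
Reverse complement of the reverse primer: AGGAGCTGAT. This occurs on the top strand at positions 41–50.
The product runs from position 3 to position 50, so its length is 50 − 3 + 1 = 48 bp.

48 bp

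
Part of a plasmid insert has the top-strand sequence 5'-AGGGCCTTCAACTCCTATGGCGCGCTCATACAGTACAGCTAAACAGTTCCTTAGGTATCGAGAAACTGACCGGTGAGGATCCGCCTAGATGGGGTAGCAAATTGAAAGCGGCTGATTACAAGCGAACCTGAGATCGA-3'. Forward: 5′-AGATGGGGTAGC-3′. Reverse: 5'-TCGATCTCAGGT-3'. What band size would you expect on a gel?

Forward primer AGATGGGGTAGC is found on the top strand at positions 87–98.
Taking the reverse complement of TCGATCTCAGGT gives ACCTGAGATCGA, found at positions 126–137 on the template; the primer anneals here to the top strand with its 3' end pointing upstream.
Amplicon spans positions 87–137: 51 bp.

51 bp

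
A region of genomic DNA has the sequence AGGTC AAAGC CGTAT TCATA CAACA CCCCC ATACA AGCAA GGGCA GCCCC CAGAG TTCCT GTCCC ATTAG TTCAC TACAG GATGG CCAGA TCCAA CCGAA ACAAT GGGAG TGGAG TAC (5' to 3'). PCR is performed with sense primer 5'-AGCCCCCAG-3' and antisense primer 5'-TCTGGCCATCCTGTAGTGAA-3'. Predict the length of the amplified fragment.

Forward primer AGCCCCCAG is found on the top strand at positions 45–53.
Reverse complement of the reverse primer: TTCACTACAGGATGGCCAGA. This occurs on the top strand at positions 71–90.
The product runs from position 45 to position 90, so its length is 90 − 45 + 1 = 46 bp.

46 bp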